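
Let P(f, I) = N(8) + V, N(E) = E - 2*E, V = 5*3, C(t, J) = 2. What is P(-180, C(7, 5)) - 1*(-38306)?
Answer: 38313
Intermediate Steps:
V = 15
N(E) = -E
P(f, I) = 7 (P(f, I) = -1*8 + 15 = -8 + 15 = 7)
P(-180, C(7, 5)) - 1*(-38306) = 7 - 1*(-38306) = 7 + 38306 = 38313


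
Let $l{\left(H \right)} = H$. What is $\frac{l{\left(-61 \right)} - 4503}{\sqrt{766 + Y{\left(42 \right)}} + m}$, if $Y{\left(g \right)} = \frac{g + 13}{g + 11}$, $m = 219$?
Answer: $- \frac{4414529}{208440} + \frac{1141 \sqrt{239401}}{208440} \approx -18.501$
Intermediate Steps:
$Y{\left(g \right)} = \frac{13 + g}{11 + g}$
$\frac{l{\left(-61 \right)} - 4503}{\sqrt{766 + Y{\left(42 \right)}} + m} = \frac{-61 - 4503}{\sqrt{766 + \frac{13 + 42}{11 + 42}} + 219} = - \frac{4564}{\sqrt{766 + \frac{1}{53} \cdot 55} + 219} = - \frac{4564}{\sqrt{766 + \frac{55}{53}} + 219} = - \frac{4564}{\sqrt{\frac{40653}{53}} + 219} = - \frac{4564}{\frac{3 \sqrt{239401}}{53} + 219} = - \frac{4564}{219 + \frac{3 \sqrt{239401}}{53}}$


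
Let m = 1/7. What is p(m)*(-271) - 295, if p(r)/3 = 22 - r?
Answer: -126454/7 ≈ -18065.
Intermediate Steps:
m = ⅐ ≈ 0.14286
p(r) = 66 - 3*r (p(r) = 3*(22 - r) = 66 - 3*r)
p(m)*(-271) - 295 = (66 - 3*⅐)*(-271) - 295 = (66 - 3/7)*(-271) - 295 = (459/7)*(-271) - 295 = -124389/7 - 295 = -126454/7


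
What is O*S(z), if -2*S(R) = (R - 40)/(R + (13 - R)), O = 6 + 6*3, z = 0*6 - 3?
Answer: 516/13 ≈ 39.692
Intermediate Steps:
z = -3 (z = 0 - 3 = -3)
O = 24 (O = 6 + 18 = 24)
S(R) = 20/13 - R/26 (S(R) = -(R - 40)/(2*(R + (13 - R))) = -(-40 + R)/(2*13) = -(-40/13 + R/13)/2 = 20/13 - R/26)
O*S(z) = 24*(20/13 - 1/26*(-3)) = 24*(20/13 + 3/26) = 24*(43/26) = 516/13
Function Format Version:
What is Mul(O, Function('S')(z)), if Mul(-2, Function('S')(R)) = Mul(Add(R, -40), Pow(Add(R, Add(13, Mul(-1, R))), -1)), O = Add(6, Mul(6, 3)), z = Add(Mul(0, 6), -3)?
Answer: Rational(516, 13) ≈ 39.692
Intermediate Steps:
z = -3 (z = Add(0, -3) = -3)
O = 24 (O = Add(6, 18) = 24)
Function('S')(R) = Add(Rational(20, 13), Mul(Rational(-1, 26), R)) (Function('S')(R) = Mul(Rational(-1, 2), Mul(Add(R, -40), Pow(Add(R, Add(13, Mul(-1, R))), -1))) = Mul(Rational(-1, 2), Mul(Add(-40, R), Pow(13, -1))) = Mul(Rational(-1, 2), Mul(Add(-40, R), Rational(1, 13))) = Mul(Rational(-1, 2), Add(Rational(-40, 13), Mul(Rational(1, 13), R))) = Add(Rational(20, 13), Mul(Rational(-1, 26), R)))
Mul(O, Function('S')(z)) = Mul(24, Add(Rational(20, 13), Mul(Rational(-1, 26), -3))) = Mul(24, Add(Rational(20, 13), Rational(3, 26))) = Mul(24, Rational(43, 26)) = Rational(516, 13)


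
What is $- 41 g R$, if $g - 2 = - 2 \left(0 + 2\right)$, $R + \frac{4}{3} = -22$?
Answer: $- \frac{5740}{3} \approx -1913.3$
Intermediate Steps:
$R = - \frac{70}{3}$ ($R = - \frac{4}{3} - 22 = - \frac{70}{3} \approx -23.333$)
$g = -2$ ($g = 2 - 2 \left(0 + 2\right) = 2 - 4 = -2$)
$- 41 g R = \left(-41\right) \left(-2\right) \left(- \frac{70}{3}\right) = 82 \left(- \frac{70}{3}\right) = - \frac{5740}{3}$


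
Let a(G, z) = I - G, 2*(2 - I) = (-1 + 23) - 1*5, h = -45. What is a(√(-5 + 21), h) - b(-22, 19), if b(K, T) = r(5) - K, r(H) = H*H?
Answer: -115/2 ≈ -57.500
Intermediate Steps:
r(H) = H²
b(K, T) = 25 - K (b(K, T) = 5² - K = 25 - K)
I = -13/2 (I = 2 - ((-1 + 23) - 1*5)/2 = 2 - (22 - 5)/2 = 2 - ½*17 = 2 - 17/2 = -13/2 ≈ -6.5000)
a(G, z) = -13/2 - G
a(√(-5 + 21), h) - b(-22, 19) = (-13/2 - √(-5 + 21)) - (25 - 1*(-22)) = (-13/2 - √16) - (25 + 22) = (-13/2 - 1*4) - 1*47 = (-13/2 - 4) - 47 = -21/2 - 47 = -115/2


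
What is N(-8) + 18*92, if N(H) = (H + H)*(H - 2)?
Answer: 1816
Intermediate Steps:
N(H) = 2*H*(-2 + H) (N(H) = (2*H)*(-2 + H) = 2*H*(-2 + H))
N(-8) + 18*92 = 2*(-8)*(-2 - 8) + 18*92 = 2*(-8)*(-10) + 1656 = 160 + 1656 = 1816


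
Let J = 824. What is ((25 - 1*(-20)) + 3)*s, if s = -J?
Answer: -39552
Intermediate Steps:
s = -824 (s = -1*824 = -824)
((25 - 1*(-20)) + 3)*s = ((25 - 1*(-20)) + 3)*(-824) = ((25 + 20) + 3)*(-824) = (45 + 3)*(-824) = 48*(-824) = -39552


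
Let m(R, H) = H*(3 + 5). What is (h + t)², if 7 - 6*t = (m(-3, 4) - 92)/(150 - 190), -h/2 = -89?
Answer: 4609609/144 ≈ 32011.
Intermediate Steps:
h = 178 (h = -2*(-89) = 178)
m(R, H) = 8*H (m(R, H) = H*8 = 8*H)
t = 11/12 (t = 7/6 - (8*4 - 92)/(6*(150 - 190)) = 7/6 - (32 - 92)/(6*(-40)) = 7/6 - (-10)*(-1)/40 = 7/6 - ⅙*3/2 = 7/6 - ¼ = 11/12 ≈ 0.91667)
(h + t)² = (178 + 11/12)² = (2147/12)² = 4609609/144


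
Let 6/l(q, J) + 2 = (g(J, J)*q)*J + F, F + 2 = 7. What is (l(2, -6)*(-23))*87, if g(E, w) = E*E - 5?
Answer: 1334/41 ≈ 32.537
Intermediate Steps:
F = 5 (F = -2 + 7 = 5)
g(E, w) = -5 + E² (g(E, w) = E² - 5 = -5 + E²)
l(q, J) = 6/(3 + J*q*(-5 + J²)) (l(q, J) = 6/(-2 + (((-5 + J²)*q)*J + 5)) = 6/(-2 + ((q*(-5 + J²))*J + 5)) = 6/(-2 + (J*q*(-5 + J²) + 5)) = 6/(-2 + (5 + J*q*(-5 + J²))) = 6/(3 + J*q*(-5 + J²)))
(l(2, -6)*(-23))*87 = ((6/(3 - 6*2*(-5 + (-6)²)))*(-23))*87 = ((6/(3 - 6*2*(-5 + 36)))*(-23))*87 = ((6/(3 - 6*2*31))*(-23))*87 = ((6/(3 - 372))*(-23))*87 = ((6/(-369))*(-23))*87 = ((6*(-1/369))*(-23))*87 = -2/123*(-23)*87 = (46/123)*87 = 1334/41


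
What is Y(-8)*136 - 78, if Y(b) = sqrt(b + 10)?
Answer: -78 + 136*sqrt(2) ≈ 114.33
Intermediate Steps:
Y(b) = sqrt(10 + b)
Y(-8)*136 - 78 = sqrt(10 - 8)*136 - 78 = sqrt(2)*136 - 78 = 136*sqrt(2) - 78 = -78 + 136*sqrt(2)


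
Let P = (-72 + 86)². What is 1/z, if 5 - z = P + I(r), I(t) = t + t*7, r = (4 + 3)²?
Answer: -1/583 ≈ -0.0017153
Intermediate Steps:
P = 196 (P = 14² = 196)
r = 49 (r = 7² = 49)
I(t) = 8*t (I(t) = t + 7*t = 8*t)
z = -583 (z = 5 - (196 + 8*49) = 5 - (196 + 392) = 5 - 1*588 = 5 - 588 = -583)
1/z = 1/(-583) = -1/583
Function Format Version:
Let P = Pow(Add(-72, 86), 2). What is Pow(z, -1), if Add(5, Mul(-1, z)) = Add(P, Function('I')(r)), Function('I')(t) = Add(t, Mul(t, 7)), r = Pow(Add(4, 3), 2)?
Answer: Rational(-1, 583) ≈ -0.0017153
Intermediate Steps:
P = 196 (P = Pow(14, 2) = 196)
r = 49 (r = Pow(7, 2) = 49)
Function('I')(t) = Mul(8, t) (Function('I')(t) = Add(t, Mul(7, t)) = Mul(8, t))
z = -583 (z = Add(5, Mul(-1, Add(196, Mul(8, 49)))) = Add(5, Mul(-1, Add(196, 392))) = Add(5, Mul(-1, 588)) = Add(5, -588) = -583)
Pow(z, -1) = Pow(-583, -1) = Rational(-1, 583)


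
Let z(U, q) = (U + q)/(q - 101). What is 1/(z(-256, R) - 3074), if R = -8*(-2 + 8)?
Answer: -149/457722 ≈ -0.00032553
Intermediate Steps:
R = -48 (R = -8*6 = -48)
z(U, q) = (U + q)/(-101 + q)
1/(z(-256, R) - 3074) = 1/((-256 - 48)/(-101 - 48) - 3074) = 1/(-304/(-149) - 3074) = 1/(-1/149*(-304) - 3074) = 1/(304/149 - 3074) = 1/(-457722/149) = -149/457722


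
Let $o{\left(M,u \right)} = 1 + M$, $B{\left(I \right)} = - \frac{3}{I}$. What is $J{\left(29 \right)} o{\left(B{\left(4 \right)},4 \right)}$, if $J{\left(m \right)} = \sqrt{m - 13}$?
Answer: $1$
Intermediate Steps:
$J{\left(m \right)} = \sqrt{-13 + m}$
$J{\left(29 \right)} o{\left(B{\left(4 \right)},4 \right)} = \sqrt{-13 + 29} \left(1 - \frac{3}{4}\right) = \sqrt{16} \left(1 - \frac{3}{4}\right) = 4 \left(1 - \frac{3}{4}\right) = 4 \cdot \frac{1}{4} = 1$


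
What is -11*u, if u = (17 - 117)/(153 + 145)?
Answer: 550/149 ≈ 3.6913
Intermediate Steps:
u = -50/149 (u = -100/298 = -100*1/298 = -50/149 ≈ -0.33557)
-11*u = -11*(-50/149) = 550/149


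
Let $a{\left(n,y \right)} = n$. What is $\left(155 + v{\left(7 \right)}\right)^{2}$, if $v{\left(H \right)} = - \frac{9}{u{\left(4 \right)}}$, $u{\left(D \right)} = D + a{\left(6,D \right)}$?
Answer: $\frac{2374681}{100} \approx 23747.0$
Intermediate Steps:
$u{\left(D \right)} = 6 + D$ ($u{\left(D \right)} = D + 6 = 6 + D$)
$v{\left(H \right)} = - \frac{9}{10}$ ($v{\left(H \right)} = - \frac{9}{6 + 4} = - \frac{9}{10}$)
$\left(155 + v{\left(7 \right)}\right)^{2} = \left(155 - \frac{9}{10}\right)^{2} = \left(\frac{1541}{10}\right)^{2} = \frac{2374681}{100}$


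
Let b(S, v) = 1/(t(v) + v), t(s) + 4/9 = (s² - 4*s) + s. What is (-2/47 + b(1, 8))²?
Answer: 187489/404653456 ≈ 0.00046333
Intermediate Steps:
t(s) = -4/9 + s² - 3*s (t(s) = -4/9 + ((s² - 4*s) + s) = -4/9 + (s² - 3*s) = -4/9 + s² - 3*s)
b(S, v) = 1/(-4/9 + v² - 2*v) (b(S, v) = 1/((-4/9 + v² - 3*v) + v) = 1/(-4/9 + v² - 2*v))
(-2/47 + b(1, 8))² = (-2/47 + 9/(-4 - 18*8 + 9*8²))² = (-2*1/47 + 9/(-4 - 144 + 9*64))² = (-2/47 + 9/(-4 - 144 + 576))² = (-2/47 + 9/428)² = (-433/20116)² = 187489/404653456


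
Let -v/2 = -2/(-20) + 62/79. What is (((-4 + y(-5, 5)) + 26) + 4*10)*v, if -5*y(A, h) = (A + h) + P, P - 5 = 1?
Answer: -212496/1975 ≈ -107.59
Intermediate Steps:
P = 6 (P = 5 + 1 = 6)
v = -699/395 (v = -2*(-2/(-20) + 62/79) = -2*(-2*(-1/20) + 62*(1/79)) = -2*(1/10 + 62/79) = -2*699/790 = -699/395 ≈ -1.7696)
y(A, h) = -6/5 - A/5 - h/5 (y(A, h) = -((A + h) + 6)/5 = -(6 + A + h)/5 = -6/5 - A/5 - h/5)
(((-4 + y(-5, 5)) + 26) + 4*10)*v = (((-4 + (-6/5 - 1/5*(-5) - 1/5*5)) + 26) + 4*10)*(-699/395) = (((-4 + (-6/5 + 1 - 1)) + 26) + 40)*(-699/395) = (((-4 - 6/5) + 26) + 40)*(-699/395) = ((-26/5 + 26) + 40)*(-699/395) = (104/5 + 40)*(-699/395) = (304/5)*(-699/395) = -212496/1975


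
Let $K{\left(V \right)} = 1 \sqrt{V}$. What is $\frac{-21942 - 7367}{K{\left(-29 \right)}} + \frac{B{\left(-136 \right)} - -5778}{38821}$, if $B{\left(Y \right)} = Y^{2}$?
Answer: $\frac{24274}{38821} + \frac{29309 i \sqrt{29}}{29} \approx 0.62528 + 5442.5 i$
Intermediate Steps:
$K{\left(V \right)} = \sqrt{V}$
$\frac{-21942 - 7367}{K{\left(-29 \right)}} + \frac{B{\left(-136 \right)} - -5778}{38821} = \frac{-21942 - 7367}{\sqrt{-29}} + \frac{\left(-136\right)^{2} - -5778}{38821} = \frac{-21942 - 7367}{i \sqrt{29}} + \left(18496 + 5778\right) \frac{1}{38821} = - 29309 \left(- \frac{i \sqrt{29}}{29}\right) + 24274 \cdot \frac{1}{38821} = \frac{29309 i \sqrt{29}}{29} + \frac{24274}{38821} = \frac{24274}{38821} + \frac{29309 i \sqrt{29}}{29}$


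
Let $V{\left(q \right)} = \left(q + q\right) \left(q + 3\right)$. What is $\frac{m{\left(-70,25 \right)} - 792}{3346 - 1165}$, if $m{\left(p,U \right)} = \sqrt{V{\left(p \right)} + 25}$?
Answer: $- \frac{264}{727} + \frac{\sqrt{1045}}{727} \approx -0.31867$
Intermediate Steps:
$V{\left(q \right)} = 2 q \left(3 + q\right)$
$m{\left(p,U \right)} = \sqrt{25 + 2 p \left(3 + p\right)}$ ($m{\left(p,U \right)} = \sqrt{2 p \left(3 + p\right) + 25} = \sqrt{25 + 2 p \left(3 + p\right)}$)
$\frac{m{\left(-70,25 \right)} - 792}{3346 - 1165} = \frac{\sqrt{25 + 2 \left(-70\right) \left(3 - 70\right)} - 792}{3346 - 1165} = \frac{\sqrt{25 + 2 \left(-70\right) \left(-67\right)} - 792}{2181} = \left(\sqrt{25 + 9380} - 792\right) \frac{1}{2181} = \left(\sqrt{9405} - 792\right) \frac{1}{2181} = \left(3 \sqrt{1045} - 792\right) \frac{1}{2181} = \left(-792 + 3 \sqrt{1045}\right) \frac{1}{2181} = - \frac{264}{727} + \frac{\sqrt{1045}}{727}$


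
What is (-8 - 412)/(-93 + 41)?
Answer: 105/13 ≈ 8.0769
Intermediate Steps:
(-8 - 412)/(-93 + 41) = -420/(-52) = -420*(-1/52) = 105/13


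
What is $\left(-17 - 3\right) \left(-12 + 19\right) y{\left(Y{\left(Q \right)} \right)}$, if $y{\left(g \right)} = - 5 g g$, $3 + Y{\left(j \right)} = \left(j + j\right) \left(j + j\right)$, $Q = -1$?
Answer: $700$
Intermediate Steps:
$Y{\left(j \right)} = -3 + 4 j^{2}$ ($Y{\left(j \right)} = -3 + \left(j + j\right) \left(j + j\right) = -3 + 2 j 2 j = -3 + 4 j^{2}$)
$y{\left(g \right)} = - 5 g^{2}$
$\left(-17 - 3\right) \left(-12 + 19\right) y{\left(Y{\left(Q \right)} \right)} = \left(-17 - 3\right) \left(-12 + 19\right) \left(- 5 \left(-3 + 4 \left(-1\right)^{2}\right)^{2}\right) = \left(-20\right) 7 \left(- 5 \left(-3 + 4 \cdot 1\right)^{2}\right) = - 140 \left(- 5 \left(-3 + 4\right)^{2}\right) = - 140 \left(- 5 \cdot 1^{2}\right) = - 140 \left(\left(-5\right) 1\right) = \left(-140\right) \left(-5\right) = 700$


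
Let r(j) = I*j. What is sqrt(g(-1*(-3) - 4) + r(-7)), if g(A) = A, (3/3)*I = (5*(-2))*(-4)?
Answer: I*sqrt(281) ≈ 16.763*I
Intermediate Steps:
I = 40 (I = (5*(-2))*(-4) = -10*(-4) = 40)
r(j) = 40*j
sqrt(g(-1*(-3) - 4) + r(-7)) = sqrt((-1*(-3) - 4) + 40*(-7)) = sqrt((3 - 4) - 280) = sqrt(-1 - 280) = sqrt(-281) = I*sqrt(281)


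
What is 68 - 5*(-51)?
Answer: 323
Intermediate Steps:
68 - 5*(-51) = 68 + 255 = 323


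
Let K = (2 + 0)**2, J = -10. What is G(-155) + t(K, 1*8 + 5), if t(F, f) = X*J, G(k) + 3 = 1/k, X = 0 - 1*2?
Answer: 2634/155 ≈ 16.994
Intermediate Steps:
X = -2 (X = 0 - 2 = -2)
G(k) = -3 + 1/k
K = 4 (K = 2**2 = 4)
t(F, f) = 20 (t(F, f) = -2*(-10) = 20)
G(-155) + t(K, 1*8 + 5) = (-3 + 1/(-155)) + 20 = (-3 - 1/155) + 20 = -466/155 + 20 = 2634/155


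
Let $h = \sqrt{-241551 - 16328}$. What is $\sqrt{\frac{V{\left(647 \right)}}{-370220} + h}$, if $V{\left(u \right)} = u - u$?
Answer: $\sqrt[4]{257879} \sqrt{i} \approx 15.935 + 15.935 i$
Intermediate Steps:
$V{\left(u \right)} = 0$
$h = i \sqrt{257879}$ ($h = \sqrt{-257879} = i \sqrt{257879} \approx 507.82 i$)
$\sqrt{\frac{V{\left(647 \right)}}{-370220} + h} = \sqrt{\frac{0}{-370220} + i \sqrt{257879}} = \sqrt{0 \left(- \frac{1}{370220}\right) + i \sqrt{257879}} = \sqrt{0 + i \sqrt{257879}} = \sqrt{i \sqrt{257879}} = \sqrt[4]{257879} \sqrt{i}$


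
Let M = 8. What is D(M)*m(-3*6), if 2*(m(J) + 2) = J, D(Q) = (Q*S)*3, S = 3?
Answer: -792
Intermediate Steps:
D(Q) = 9*Q (D(Q) = (Q*3)*3 = (3*Q)*3 = 9*Q)
m(J) = -2 + J/2
D(M)*m(-3*6) = (9*8)*(-2 + (-3*6)/2) = 72*(-2 + (½)*(-18)) = 72*(-2 - 9) = 72*(-11) = -792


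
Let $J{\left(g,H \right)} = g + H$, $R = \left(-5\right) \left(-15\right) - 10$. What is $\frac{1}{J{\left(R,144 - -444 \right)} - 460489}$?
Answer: $- \frac{1}{459836} \approx -2.1747 \cdot 10^{-6}$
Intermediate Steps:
$R = 65$ ($R = 75 - 10 = 65$)
$J{\left(g,H \right)} = H + g$
$\frac{1}{J{\left(R,144 - -444 \right)} - 460489} = \frac{1}{\left(\left(144 - -444\right) + 65\right) - 460489} = \frac{1}{\left(\left(144 + 444\right) + 65\right) - 460489} = \frac{1}{\left(588 + 65\right) - 460489} = \frac{1}{653 - 460489} = \frac{1}{-459836} = - \frac{1}{459836}$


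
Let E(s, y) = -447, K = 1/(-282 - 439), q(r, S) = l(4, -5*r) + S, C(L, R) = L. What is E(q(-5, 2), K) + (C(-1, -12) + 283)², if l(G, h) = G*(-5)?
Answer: 79077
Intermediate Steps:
l(G, h) = -5*G
q(r, S) = -20 + S (q(r, S) = -5*4 + S = -20 + S)
K = -1/721 (K = 1/(-721) = -1/721 ≈ -0.0013870)
E(q(-5, 2), K) + (C(-1, -12) + 283)² = -447 + (-1 + 283)² = -447 + 282² = -447 + 79524 = 79077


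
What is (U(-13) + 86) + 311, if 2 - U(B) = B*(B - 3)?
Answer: 191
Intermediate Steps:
U(B) = 2 - B*(-3 + B) (U(B) = 2 - B*(B - 3) = 2 - B*(-3 + B))
(U(-13) + 86) + 311 = ((2 - 1*(-13)² + 3*(-13)) + 86) + 311 = ((2 - 1*169 - 39) + 86) + 311 = ((2 - 169 - 39) + 86) + 311 = (-206 + 86) + 311 = -120 + 311 = 191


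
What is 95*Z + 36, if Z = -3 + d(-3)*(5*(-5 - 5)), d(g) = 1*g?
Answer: 14001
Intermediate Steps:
d(g) = g
Z = 147 (Z = -3 - 15*(-5 - 5) = -3 - 15*(-10) = -3 - 3*(-50) = -3 + 150 = 147)
95*Z + 36 = 95*147 + 36 = 13965 + 36 = 14001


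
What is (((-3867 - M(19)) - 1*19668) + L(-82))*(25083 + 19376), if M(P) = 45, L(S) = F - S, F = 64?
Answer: -1041852206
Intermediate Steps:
L(S) = 64 - S
(((-3867 - M(19)) - 1*19668) + L(-82))*(25083 + 19376) = (((-3867 - 1*45) - 1*19668) + (64 - 1*(-82)))*(25083 + 19376) = (((-3867 - 45) - 19668) + (64 + 82))*44459 = ((-3912 - 19668) + 146)*44459 = (-23580 + 146)*44459 = -23434*44459 = -1041852206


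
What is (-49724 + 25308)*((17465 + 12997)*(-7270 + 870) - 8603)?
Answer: 4760275279648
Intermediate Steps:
(-49724 + 25308)*((17465 + 12997)*(-7270 + 870) - 8603) = -24416*(30462*(-6400) - 8603) = -24416*(-194956800 - 8603) = -24416*(-194965403) = 4760275279648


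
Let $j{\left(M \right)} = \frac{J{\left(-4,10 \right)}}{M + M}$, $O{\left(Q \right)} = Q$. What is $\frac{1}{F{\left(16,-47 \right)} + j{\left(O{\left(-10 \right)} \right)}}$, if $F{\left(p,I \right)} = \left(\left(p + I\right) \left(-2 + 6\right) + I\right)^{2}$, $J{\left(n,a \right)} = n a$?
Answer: $\frac{1}{29243} \approx 3.4196 \cdot 10^{-5}$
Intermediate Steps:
$J{\left(n,a \right)} = a n$
$F{\left(p,I \right)} = \left(4 p + 5 I\right)^{2}$ ($F{\left(p,I \right)} = \left(\left(I + p\right) 4 + I\right)^{2} = \left(\left(4 I + 4 p\right) + I\right)^{2} = \left(4 p + 5 I\right)^{2}$)
$j{\left(M \right)} = - \frac{20}{M}$ ($j{\left(M \right)} = \frac{10 \left(-4\right)}{M + M} = - \frac{40}{2 M} = - 40 \frac{1}{2 M} = - \frac{20}{M}$)
$\frac{1}{F{\left(16,-47 \right)} + j{\left(O{\left(-10 \right)} \right)}} = \frac{1}{\left(4 \cdot 16 + 5 \left(-47\right)\right)^{2} - \frac{20}{-10}} = \frac{1}{\left(64 - 235\right)^{2} - -2} = \frac{1}{\left(-171\right)^{2} + 2} = \frac{1}{29241 + 2} = \frac{1}{29243}$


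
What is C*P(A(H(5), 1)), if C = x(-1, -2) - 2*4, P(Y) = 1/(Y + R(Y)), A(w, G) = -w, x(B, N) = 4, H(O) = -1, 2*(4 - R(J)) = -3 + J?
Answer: -⅔ ≈ -0.66667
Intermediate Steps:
R(J) = 11/2 - J/2 (R(J) = 4 - (-3 + J)/2 = 4 + (3/2 - J/2) = 11/2 - J/2)
P(Y) = 1/(11/2 + Y/2) (P(Y) = 1/(Y + (11/2 - Y/2)) = 1/(11/2 + Y/2))
C = -4 (C = 4 - 2*4 = 4 - 8 = -4)
C*P(A(H(5), 1)) = -8/(11 - 1*(-1)) = -8/(11 + 1) = -8/12 = -4*⅙ = -⅔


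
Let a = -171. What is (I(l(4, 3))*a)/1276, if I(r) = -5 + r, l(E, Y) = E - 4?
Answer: 855/1276 ≈ 0.67006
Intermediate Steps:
l(E, Y) = -4 + E
(I(l(4, 3))*a)/1276 = ((-5 + (-4 + 4))*(-171))/1276 = ((-5 + 0)*(-171))*(1/1276) = -5*(-171)*(1/1276) = 855*(1/1276) = 855/1276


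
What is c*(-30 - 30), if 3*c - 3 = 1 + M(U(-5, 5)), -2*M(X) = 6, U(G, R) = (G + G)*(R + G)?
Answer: -20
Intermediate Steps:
U(G, R) = 2*G*(G + R) (U(G, R) = (2*G)*(G + R) = 2*G*(G + R))
M(X) = -3 (M(X) = -½*6 = -3)
c = ⅓ (c = 1 + (1 - 3)/3 = 1 + (⅓)*(-2) = 1 - ⅔ = ⅓ ≈ 0.33333)
c*(-30 - 30) = (-30 - 30)/3 = (⅓)*(-60) = -20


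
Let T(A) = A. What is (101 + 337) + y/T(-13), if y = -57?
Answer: 5751/13 ≈ 442.38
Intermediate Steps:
(101 + 337) + y/T(-13) = (101 + 337) - 57/(-13) = 438 - 57*(-1/13) = 438 + 57/13 = 5751/13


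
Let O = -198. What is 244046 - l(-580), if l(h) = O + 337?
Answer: 243907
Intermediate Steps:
l(h) = 139 (l(h) = -198 + 337 = 139)
244046 - l(-580) = 244046 - 1*139 = 244046 - 139 = 243907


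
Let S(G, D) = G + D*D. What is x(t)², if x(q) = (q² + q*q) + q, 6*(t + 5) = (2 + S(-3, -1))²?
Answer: 2025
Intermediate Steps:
S(G, D) = G + D²
t = -5 (t = -5 + (2 + (-3 + (-1)²))²/6 = -5 + (2 + (-3 + 1))²/6 = -5 + (2 - 2)²/6 = -5 + (⅙)*0² = -5 + (⅙)*0 = -5 + 0 = -5)
x(q) = q + 2*q² (x(q) = (q² + q²) + q = 2*q² + q = q + 2*q²)
x(t)² = (-5*(1 + 2*(-5)))² = (-5*(1 - 10))² = (-5*(-9))² = 45² = 2025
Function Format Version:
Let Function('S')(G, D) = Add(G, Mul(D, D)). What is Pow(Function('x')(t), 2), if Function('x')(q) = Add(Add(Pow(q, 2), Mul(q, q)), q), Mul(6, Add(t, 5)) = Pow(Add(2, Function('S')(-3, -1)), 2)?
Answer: 2025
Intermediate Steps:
Function('S')(G, D) = Add(G, Pow(D, 2))
t = -5 (t = Add(-5, Mul(Rational(1, 6), Pow(Add(2, Add(-3, Pow(-1, 2))), 2))) = Add(-5, Mul(Rational(1, 6), Pow(Add(2, Add(-3, 1)), 2))) = Add(-5, Mul(Rational(1, 6), Pow(Add(2, -2), 2))) = Add(-5, Mul(Rational(1, 6), Pow(0, 2))) = Add(-5, Mul(Rational(1, 6), 0)) = Add(-5, 0) = -5)
Function('x')(q) = Add(q, Mul(2, Pow(q, 2))) (Function('x')(q) = Add(Add(Pow(q, 2), Pow(q, 2)), q) = Add(Mul(2, Pow(q, 2)), q) = Add(q, Mul(2, Pow(q, 2))))
Pow(Function('x')(t), 2) = Pow(Mul(-5, Add(1, Mul(2, -5))), 2) = Pow(Mul(-5, Add(1, -10)), 2) = Pow(Mul(-5, -9), 2) = Pow(45, 2) = 2025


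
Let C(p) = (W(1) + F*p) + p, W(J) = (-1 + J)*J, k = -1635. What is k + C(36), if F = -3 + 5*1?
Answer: -1527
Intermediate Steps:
F = 2 (F = -3 + 5 = 2)
W(J) = J*(-1 + J)
C(p) = 3*p (C(p) = (1*(-1 + 1) + 2*p) + p = (1*0 + 2*p) + p = (0 + 2*p) + p = 2*p + p = 3*p)
k + C(36) = -1635 + 3*36 = -1635 + 108 = -1527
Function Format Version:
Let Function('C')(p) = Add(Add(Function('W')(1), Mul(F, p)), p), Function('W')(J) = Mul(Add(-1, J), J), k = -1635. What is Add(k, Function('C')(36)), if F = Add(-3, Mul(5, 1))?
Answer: -1527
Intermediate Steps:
F = 2 (F = Add(-3, 5) = 2)
Function('W')(J) = Mul(J, Add(-1, J))
Function('C')(p) = Mul(3, p) (Function('C')(p) = Add(Add(Mul(1, Add(-1, 1)), Mul(2, p)), p) = Add(Add(Mul(1, 0), Mul(2, p)), p) = Add(Add(0, Mul(2, p)), p) = Add(Mul(2, p), p) = Mul(3, p))
Add(k, Function('C')(36)) = Add(-1635, Mul(3, 36)) = Add(-1635, 108) = -1527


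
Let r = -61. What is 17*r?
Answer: -1037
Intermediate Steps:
17*r = 17*(-61) = -1037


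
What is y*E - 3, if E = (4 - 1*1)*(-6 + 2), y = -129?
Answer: 1545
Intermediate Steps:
E = -12 (E = (4 - 1)*(-4) = 3*(-4) = -12)
y*E - 3 = -129*(-12) - 3 = 1548 - 3 = 1545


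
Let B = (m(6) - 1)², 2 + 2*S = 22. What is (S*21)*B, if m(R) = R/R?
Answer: 0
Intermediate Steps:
m(R) = 1
S = 10 (S = -1 + (½)*22 = -1 + 11 = 10)
B = 0 (B = (1 - 1)² = 0² = 0)
(S*21)*B = (10*21)*0 = 210*0 = 0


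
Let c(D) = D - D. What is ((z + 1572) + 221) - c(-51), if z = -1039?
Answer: 754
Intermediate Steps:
c(D) = 0
((z + 1572) + 221) - c(-51) = ((-1039 + 1572) + 221) - 1*0 = (533 + 221) + 0 = 754 + 0 = 754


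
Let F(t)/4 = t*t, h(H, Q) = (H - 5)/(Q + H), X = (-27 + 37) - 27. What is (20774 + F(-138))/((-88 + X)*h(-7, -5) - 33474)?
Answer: -13850/4797 ≈ -2.8872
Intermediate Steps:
X = -17 (X = 10 - 27 = -17)
h(H, Q) = (-5 + H)/(H + Q)
F(t) = 4*t² (F(t) = 4*(t*t) = 4*t²)
(20774 + F(-138))/((-88 + X)*h(-7, -5) - 33474) = (20774 + 4*(-138)²)/((-88 - 17)*((-5 - 7)/(-7 - 5)) - 33474) = (20774 + 4*19044)/(-105*(-12)/(-12) - 33474) = (20774 + 76176)/(-(-35)*(-12)/4 - 33474) = 96950/(-105*1 - 33474) = 96950/(-105 - 33474) = 96950/(-33579) = 96950*(-1/33579) = -13850/4797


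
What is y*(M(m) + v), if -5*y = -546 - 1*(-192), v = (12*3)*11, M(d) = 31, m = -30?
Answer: 151158/5 ≈ 30232.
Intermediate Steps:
v = 396 (v = 36*11 = 396)
y = 354/5 (y = -(-546 - 1*(-192))/5 = -(-546 + 192)/5 = -⅕*(-354) = 354/5 ≈ 70.800)
y*(M(m) + v) = 354*(31 + 396)/5 = (354/5)*427 = 151158/5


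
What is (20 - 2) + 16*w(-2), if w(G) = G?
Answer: -14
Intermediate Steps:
(20 - 2) + 16*w(-2) = (20 - 2) + 16*(-2) = 18 - 32 = -14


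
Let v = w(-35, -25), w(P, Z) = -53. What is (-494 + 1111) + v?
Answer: 564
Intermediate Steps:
v = -53
(-494 + 1111) + v = (-494 + 1111) - 53 = 617 - 53 = 564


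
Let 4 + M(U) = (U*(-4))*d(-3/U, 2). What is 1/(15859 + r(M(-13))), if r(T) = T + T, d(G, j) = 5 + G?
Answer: 1/16395 ≈ 6.0994e-5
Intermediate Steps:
M(U) = -4 - 4*U*(5 - 3/U) (M(U) = -4 + (U*(-4))*(5 - 3/U) = -4 + (-4*U)*(5 - 3/U) = -4 - 4*U*(5 - 3/U))
r(T) = 2*T
1/(15859 + r(M(-13))) = 1/(15859 + 2*(8 - 20*(-13))) = 1/(15859 + 2*(8 + 260)) = 1/(15859 + 2*268) = 1/(15859 + 536) = 1/16395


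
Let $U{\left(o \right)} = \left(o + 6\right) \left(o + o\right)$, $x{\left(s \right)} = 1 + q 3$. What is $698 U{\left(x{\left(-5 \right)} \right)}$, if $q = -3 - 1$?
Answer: $76780$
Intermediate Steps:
$q = -4$
$x{\left(s \right)} = -11$ ($x{\left(s \right)} = 1 - 12 = -11$)
$U{\left(o \right)} = 2 o \left(6 + o\right)$ ($U{\left(o \right)} = \left(6 + o\right) 2 o = 2 o \left(6 + o\right)$)
$698 U{\left(x{\left(-5 \right)} \right)} = 698 \cdot 2 \left(-11\right) \left(6 - 11\right) = 698 \cdot 2 \left(-11\right) \left(-5\right) = 698 \cdot 110 = 76780$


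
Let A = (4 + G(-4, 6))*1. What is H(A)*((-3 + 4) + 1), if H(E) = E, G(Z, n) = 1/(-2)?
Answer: 7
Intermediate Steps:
G(Z, n) = -1/2
A = 7/2 (A = (4 - 1/2)*1 = (7/2)*1 = 7/2 ≈ 3.5000)
H(A)*((-3 + 4) + 1) = 7*((-3 + 4) + 1)/2 = 7*(1 + 1)/2 = (7/2)*2 = 7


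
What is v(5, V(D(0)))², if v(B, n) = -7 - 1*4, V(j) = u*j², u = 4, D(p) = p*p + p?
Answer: 121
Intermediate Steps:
D(p) = p + p² (D(p) = p² + p = p + p²)
V(j) = 4*j²
v(B, n) = -11 (v(B, n) = -7 - 4 = -11)
v(5, V(D(0)))² = (-11)² = 121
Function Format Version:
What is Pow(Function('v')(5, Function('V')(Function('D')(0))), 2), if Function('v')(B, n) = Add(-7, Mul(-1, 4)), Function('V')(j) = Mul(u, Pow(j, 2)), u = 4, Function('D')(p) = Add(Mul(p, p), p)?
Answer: 121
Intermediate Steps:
Function('D')(p) = Add(p, Pow(p, 2)) (Function('D')(p) = Add(Pow(p, 2), p) = Add(p, Pow(p, 2)))
Function('V')(j) = Mul(4, Pow(j, 2))
Function('v')(B, n) = -11 (Function('v')(B, n) = Add(-7, -4) = -11)
Pow(Function('v')(5, Function('V')(Function('D')(0))), 2) = Pow(-11, 2) = 121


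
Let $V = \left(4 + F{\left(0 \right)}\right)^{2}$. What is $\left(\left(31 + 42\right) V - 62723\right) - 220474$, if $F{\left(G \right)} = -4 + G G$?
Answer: $-283197$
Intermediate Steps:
$F{\left(G \right)} = -4 + G^{2}$
$V = 0$ ($V = \left(4 - \left(4 - 0^{2}\right)\right)^{2} = \left(4 + \left(-4 + 0\right)\right)^{2} = \left(4 - 4\right)^{2} = 0^{2} = 0$)
$\left(\left(31 + 42\right) V - 62723\right) - 220474 = \left(\left(31 + 42\right) 0 - 62723\right) - 220474 = \left(73 \cdot 0 - 62723\right) - 220474 = \left(0 - 62723\right) - 220474 = -62723 - 220474 = -283197$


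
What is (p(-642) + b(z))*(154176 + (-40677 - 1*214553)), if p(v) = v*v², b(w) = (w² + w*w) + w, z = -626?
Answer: 26660688974748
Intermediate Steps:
b(w) = w + 2*w² (b(w) = (w² + w²) + w = 2*w² + w = w + 2*w²)
p(v) = v³
(p(-642) + b(z))*(154176 + (-40677 - 1*214553)) = ((-642)³ - 626*(1 + 2*(-626)))*(154176 + (-40677 - 1*214553)) = (-264609288 - 626*(1 - 1252))*(154176 + (-40677 - 214553)) = (-264609288 - 626*(-1251))*(154176 - 255230) = (-264609288 + 783126)*(-101054) = -263826162*(-101054) = 26660688974748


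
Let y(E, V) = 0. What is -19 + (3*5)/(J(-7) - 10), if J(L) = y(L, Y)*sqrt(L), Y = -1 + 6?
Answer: -41/2 ≈ -20.500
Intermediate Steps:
Y = 5
J(L) = 0 (J(L) = 0*sqrt(L) = 0)
-19 + (3*5)/(J(-7) - 10) = -19 + (3*5)/(0 - 10) = -19 + 15/(-10) = -19 + 15*(-1/10) = -19 - 3/2 = -41/2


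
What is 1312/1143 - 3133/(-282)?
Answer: 1317001/107442 ≈ 12.258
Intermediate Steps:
1312/1143 - 3133/(-282) = 1312*(1/1143) - 3133*(-1/282) = 1312/1143 + 3133/282 = 1317001/107442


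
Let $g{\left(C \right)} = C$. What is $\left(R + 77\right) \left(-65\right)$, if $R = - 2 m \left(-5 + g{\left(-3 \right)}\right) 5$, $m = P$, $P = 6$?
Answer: $-36205$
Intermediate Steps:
$m = 6$
$R = 480$ ($R = \left(-2\right) 6 \left(-5 - 3\right) 5 = - 12 \left(\left(-8\right) 5\right) = \left(-12\right) \left(-40\right) = 480$)
$\left(R + 77\right) \left(-65\right) = \left(480 + 77\right) \left(-65\right) = 557 \left(-65\right) = -36205$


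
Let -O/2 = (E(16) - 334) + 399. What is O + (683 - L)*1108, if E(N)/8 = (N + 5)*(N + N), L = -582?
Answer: 1390738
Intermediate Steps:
E(N) = 16*N*(5 + N) (E(N) = 8*((N + 5)*(N + N)) = 8*((5 + N)*(2*N)) = 8*(2*N*(5 + N)) = 16*N*(5 + N))
O = -10882 (O = -2*((16*16*(5 + 16) - 334) + 399) = -2*((16*16*21 - 334) + 399) = -2*((5376 - 334) + 399) = -2*(5042 + 399) = -2*5441 = -10882)
O + (683 - L)*1108 = -10882 + (683 - 1*(-582))*1108 = -10882 + (683 + 582)*1108 = -10882 + 1265*1108 = -10882 + 1401620 = 1390738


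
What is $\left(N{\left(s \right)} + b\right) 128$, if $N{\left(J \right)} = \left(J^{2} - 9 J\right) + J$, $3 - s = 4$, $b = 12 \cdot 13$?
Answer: $21120$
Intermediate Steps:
$b = 156$
$s = -1$ ($s = 3 - 4 = -1$)
$N{\left(J \right)} = J^{2} - 8 J$
$\left(N{\left(s \right)} + b\right) 128 = \left(- (-8 - 1) + 156\right) 128 = \left(\left(-1\right) \left(-9\right) + 156\right) 128 = \left(9 + 156\right) 128 = 165 \cdot 128 = 21120$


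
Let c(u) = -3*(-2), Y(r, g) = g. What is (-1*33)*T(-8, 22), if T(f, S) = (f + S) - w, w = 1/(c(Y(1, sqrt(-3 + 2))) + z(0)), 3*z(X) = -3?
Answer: -2277/5 ≈ -455.40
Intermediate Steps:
z(X) = -1 (z(X) = (1/3)*(-3) = -1)
c(u) = 6
w = 1/5 (w = 1/(6 - 1) = 1/5 ≈ 0.20000)
T(f, S) = -1/5 + S + f (T(f, S) = (f + S) - 1*1/5 = (S + f) - 1/5 = -1/5 + S + f)
(-1*33)*T(-8, 22) = (-1*33)*(-1/5 + 22 - 8) = -33*69/5 = -2277/5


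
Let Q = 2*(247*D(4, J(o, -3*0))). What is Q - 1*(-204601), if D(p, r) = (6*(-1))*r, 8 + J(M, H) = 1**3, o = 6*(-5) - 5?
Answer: 225349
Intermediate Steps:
o = -35 (o = -30 - 5 = -35)
J(M, H) = -7 (J(M, H) = -8 + 1**3 = -8 + 1 = -7)
D(p, r) = -6*r
Q = 20748 (Q = 2*(247*(-6*(-7))) = 2*(247*42) = 2*10374 = 20748)
Q - 1*(-204601) = 20748 - 1*(-204601) = 20748 + 204601 = 225349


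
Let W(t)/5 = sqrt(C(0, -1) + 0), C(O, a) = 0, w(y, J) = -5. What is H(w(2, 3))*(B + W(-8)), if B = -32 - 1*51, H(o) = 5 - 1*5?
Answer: 0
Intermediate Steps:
H(o) = 0 (H(o) = 5 - 5 = 0)
W(t) = 0 (W(t) = 5*sqrt(0 + 0) = 5*sqrt(0) = 5*0 = 0)
B = -83 (B = -32 - 51 = -83)
H(w(2, 3))*(B + W(-8)) = 0*(-83 + 0) = 0*(-83) = 0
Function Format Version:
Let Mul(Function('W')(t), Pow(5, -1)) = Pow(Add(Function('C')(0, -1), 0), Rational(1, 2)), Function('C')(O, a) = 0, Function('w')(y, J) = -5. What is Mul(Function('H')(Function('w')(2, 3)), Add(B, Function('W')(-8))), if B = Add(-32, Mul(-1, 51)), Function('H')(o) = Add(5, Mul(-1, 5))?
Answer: 0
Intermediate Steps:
Function('H')(o) = 0 (Function('H')(o) = Add(5, -5) = 0)
Function('W')(t) = 0 (Function('W')(t) = Mul(5, Pow(Add(0, 0), Rational(1, 2))) = Mul(5, Pow(0, Rational(1, 2))) = Mul(5, 0) = 0)
B = -83 (B = Add(-32, -51) = -83)
Mul(Function('H')(Function('w')(2, 3)), Add(B, Function('W')(-8))) = Mul(0, Add(-83, 0)) = Mul(0, -83) = 0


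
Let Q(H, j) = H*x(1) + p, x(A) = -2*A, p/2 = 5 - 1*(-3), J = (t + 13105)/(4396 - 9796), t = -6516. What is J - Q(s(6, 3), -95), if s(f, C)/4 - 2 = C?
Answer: 123011/5400 ≈ 22.780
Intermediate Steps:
s(f, C) = 8 + 4*C
J = -6589/5400 (J = (-6516 + 13105)/(4396 - 9796) = 6589/(-5400) = 6589*(-1/5400) = -6589/5400 ≈ -1.2202)
p = 16 (p = 2*(5 - 1*(-3)) = 2*(5 + 3) = 2*8 = 16)
Q(H, j) = 16 - 2*H (Q(H, j) = H*(-2*1) + 16 = H*(-2) + 16 = -2*H + 16 = 16 - 2*H)
J - Q(s(6, 3), -95) = -6589/5400 - (16 - 2*(8 + 4*3)) = -6589/5400 - (16 - 2*(8 + 12)) = -6589/5400 - (16 - 2*20) = -6589/5400 - (16 - 40) = -6589/5400 - 1*(-24) = -6589/5400 + 24 = 123011/5400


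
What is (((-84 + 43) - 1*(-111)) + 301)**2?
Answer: 137641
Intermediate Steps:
(((-84 + 43) - 1*(-111)) + 301)**2 = ((-41 + 111) + 301)**2 = (70 + 301)**2 = 371**2 = 137641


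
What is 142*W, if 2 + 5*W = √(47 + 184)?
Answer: -284/5 + 142*√231/5 ≈ 374.84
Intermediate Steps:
W = -⅖ + √231/5 (W = -⅖ + √(47 + 184)/5 = -⅖ + √231/5 ≈ 2.6397)
142*W = 142*(-⅖ + √231/5) = -284/5 + 142*√231/5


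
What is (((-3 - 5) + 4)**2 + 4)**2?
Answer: 400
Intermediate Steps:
(((-3 - 5) + 4)**2 + 4)**2 = ((-8 + 4)**2 + 4)**2 = ((-4)**2 + 4)**2 = (16 + 4)**2 = 20**2 = 400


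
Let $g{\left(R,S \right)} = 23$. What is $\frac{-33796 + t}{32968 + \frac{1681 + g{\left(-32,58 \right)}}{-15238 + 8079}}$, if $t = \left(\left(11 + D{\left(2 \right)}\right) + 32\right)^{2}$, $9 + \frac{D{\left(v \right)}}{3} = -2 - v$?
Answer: $- \frac{60457755}{59004052} \approx -1.0246$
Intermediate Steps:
$D{\left(v \right)} = -33 - 3 v$ ($D{\left(v \right)} = -27 + 3 \left(-2 - v\right) = -27 - \left(6 + 3 v\right) = -33 - 3 v$)
$t = 16$ ($t = \left(\left(11 - 39\right) + 32\right)^{2} = \left(-28 + 32\right)^{2} = 4^{2} = 16$)
$\frac{-33796 + t}{32968 + \frac{1681 + g{\left(-32,58 \right)}}{-15238 + 8079}} = \frac{-33796 + 16}{32968 + \frac{1681 + 23}{-15238 + 8079}} = - \frac{33780}{32968 + \frac{1704}{-7159}} = - \frac{33780}{32968 + 1704 \left(- \frac{1}{7159}\right)} = - \frac{33780}{32968 - \frac{1704}{7159}} = - \frac{33780}{\frac{236016208}{7159}} = \left(-33780\right) \frac{7159}{236016208} = - \frac{60457755}{59004052}$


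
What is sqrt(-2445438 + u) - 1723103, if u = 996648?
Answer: -1723103 + I*sqrt(1448790) ≈ -1.7231e+6 + 1203.7*I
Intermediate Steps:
sqrt(-2445438 + u) - 1723103 = sqrt(-2445438 + 996648) - 1723103 = sqrt(-1448790) - 1723103 = I*sqrt(1448790) - 1723103 = -1723103 + I*sqrt(1448790)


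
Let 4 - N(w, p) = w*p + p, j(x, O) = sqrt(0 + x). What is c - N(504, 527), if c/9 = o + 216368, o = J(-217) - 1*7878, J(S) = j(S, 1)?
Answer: 2142541 + 9*I*sqrt(217) ≈ 2.1425e+6 + 132.58*I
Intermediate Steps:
j(x, O) = sqrt(x)
N(w, p) = 4 - p - p*w (N(w, p) = 4 - (w*p + p) = 4 - (p*w + p) = 4 - (p + p*w) = 4 + (-p - p*w) = 4 - p - p*w)
J(S) = sqrt(S)
o = -7878 + I*sqrt(217) (o = sqrt(-217) - 1*7878 = I*sqrt(217) - 7878 = -7878 + I*sqrt(217) ≈ -7878.0 + 14.731*I)
c = 1876410 + 9*I*sqrt(217) (c = 9*((-7878 + I*sqrt(217)) + 216368) = 9*(208490 + I*sqrt(217)) = 1876410 + 9*I*sqrt(217) ≈ 1.8764e+6 + 132.58*I)
c - N(504, 527) = (1876410 + 9*I*sqrt(217)) - (4 - 1*527 - 1*527*504) = (1876410 + 9*I*sqrt(217)) - (4 - 527 - 265608) = (1876410 + 9*I*sqrt(217)) - 1*(-266131) = (1876410 + 9*I*sqrt(217)) + 266131 = 2142541 + 9*I*sqrt(217)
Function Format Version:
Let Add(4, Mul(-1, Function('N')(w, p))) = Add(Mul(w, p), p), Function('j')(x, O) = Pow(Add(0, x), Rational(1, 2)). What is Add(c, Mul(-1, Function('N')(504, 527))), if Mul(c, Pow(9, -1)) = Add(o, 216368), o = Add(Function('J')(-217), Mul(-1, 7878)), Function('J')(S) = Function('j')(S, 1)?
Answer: Add(2142541, Mul(9, I, Pow(217, Rational(1, 2)))) ≈ Add(2.1425e+6, Mul(132.58, I))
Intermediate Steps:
Function('j')(x, O) = Pow(x, Rational(1, 2))
Function('N')(w, p) = Add(4, Mul(-1, p), Mul(-1, p, w)) (Function('N')(w, p) = Add(4, Mul(-1, Add(Mul(w, p), p))) = Add(4, Mul(-1, Add(Mul(p, w), p))) = Add(4, Mul(-1, Add(p, Mul(p, w)))) = Add(4, Add(Mul(-1, p), Mul(-1, p, w))) = Add(4, Mul(-1, p), Mul(-1, p, w)))
Function('J')(S) = Pow(S, Rational(1, 2))
o = Add(-7878, Mul(I, Pow(217, Rational(1, 2)))) (o = Add(Pow(-217, Rational(1, 2)), Mul(-1, 7878)) = Add(Mul(I, Pow(217, Rational(1, 2))), -7878) = Add(-7878, Mul(I, Pow(217, Rational(1, 2)))) ≈ Add(-7878.0, Mul(14.731, I)))
c = Add(1876410, Mul(9, I, Pow(217, Rational(1, 2)))) (c = Mul(9, Add(Add(-7878, Mul(I, Pow(217, Rational(1, 2)))), 216368)) = Mul(9, Add(208490, Mul(I, Pow(217, Rational(1, 2))))) = Add(1876410, Mul(9, I, Pow(217, Rational(1, 2)))) ≈ Add(1.8764e+6, Mul(132.58, I)))
Add(c, Mul(-1, Function('N')(504, 527))) = Add(Add(1876410, Mul(9, I, Pow(217, Rational(1, 2)))), Mul(-1, Add(4, Mul(-1, 527), Mul(-1, 527, 504)))) = Add(Add(1876410, Mul(9, I, Pow(217, Rational(1, 2)))), Mul(-1, Add(4, -527, -265608))) = Add(Add(1876410, Mul(9, I, Pow(217, Rational(1, 2)))), Mul(-1, -266131)) = Add(Add(1876410, Mul(9, I, Pow(217, Rational(1, 2)))), 266131) = Add(2142541, Mul(9, I, Pow(217, Rational(1, 2))))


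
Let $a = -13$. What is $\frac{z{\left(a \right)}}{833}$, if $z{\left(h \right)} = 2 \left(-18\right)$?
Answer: $- \frac{36}{833} \approx -0.043217$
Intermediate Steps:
$z{\left(h \right)} = -36$
$\frac{z{\left(a \right)}}{833} = - \frac{36}{833}$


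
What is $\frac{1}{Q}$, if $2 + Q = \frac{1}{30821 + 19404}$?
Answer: $- \frac{50225}{100449} \approx -0.5$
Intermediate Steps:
$Q = - \frac{100449}{50225}$ ($Q = -2 + \frac{1}{30821 + 19404} = -2 + \frac{1}{50225} = - \frac{100449}{50225} \approx -2.0$)
$\frac{1}{Q} = \frac{1}{- \frac{100449}{50225}} = - \frac{50225}{100449}$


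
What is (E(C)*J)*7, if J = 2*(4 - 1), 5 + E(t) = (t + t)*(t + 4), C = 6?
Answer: 4830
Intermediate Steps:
E(t) = -5 + 2*t*(4 + t) (E(t) = -5 + (t + t)*(t + 4) = -5 + (2*t)*(4 + t) = -5 + 2*t*(4 + t))
J = 6 (J = 2*3 = 6)
(E(C)*J)*7 = ((-5 + 2*6² + 8*6)*6)*7 = ((-5 + 2*36 + 48)*6)*7 = ((-5 + 72 + 48)*6)*7 = (115*6)*7 = 690*7 = 4830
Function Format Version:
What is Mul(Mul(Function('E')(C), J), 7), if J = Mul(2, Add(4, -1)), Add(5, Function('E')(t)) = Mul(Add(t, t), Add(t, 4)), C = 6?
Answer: 4830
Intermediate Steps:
Function('E')(t) = Add(-5, Mul(2, t, Add(4, t))) (Function('E')(t) = Add(-5, Mul(Add(t, t), Add(t, 4))) = Add(-5, Mul(Mul(2, t), Add(4, t))) = Add(-5, Mul(2, t, Add(4, t))))
J = 6 (J = Mul(2, 3) = 6)
Mul(Mul(Function('E')(C), J), 7) = Mul(Mul(Add(-5, Mul(2, Pow(6, 2)), Mul(8, 6)), 6), 7) = Mul(Mul(Add(-5, Mul(2, 36), 48), 6), 7) = Mul(Mul(Add(-5, 72, 48), 6), 7) = Mul(Mul(115, 6), 7) = Mul(690, 7) = 4830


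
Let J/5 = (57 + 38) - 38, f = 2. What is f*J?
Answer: 570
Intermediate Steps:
J = 285 (J = 5*((57 + 38) - 38) = 5*(95 - 38) = 5*57 = 285)
f*J = 2*285 = 570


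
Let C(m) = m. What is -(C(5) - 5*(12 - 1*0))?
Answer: 55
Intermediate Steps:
-(C(5) - 5*(12 - 1*0)) = -(5 - 5*(12 - 1*0)) = -(5 - 5*(12 + 0)) = -(5 - 5*12) = -(5 - 60) = -1*(-55) = 55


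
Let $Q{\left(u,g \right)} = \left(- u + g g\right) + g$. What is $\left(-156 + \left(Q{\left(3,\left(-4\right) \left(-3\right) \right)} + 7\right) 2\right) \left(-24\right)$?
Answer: $-3936$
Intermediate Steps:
$Q{\left(u,g \right)} = g + g^{2} - u$ ($Q{\left(u,g \right)} = \left(- u + g^{2}\right) + g = \left(g^{2} - u\right) + g = g + g^{2} - u$)
$\left(-156 + \left(Q{\left(3,\left(-4\right) \left(-3\right) \right)} + 7\right) 2\right) \left(-24\right) = \left(-156 + \left(\left(\left(-4\right) \left(-3\right) + \left(\left(-4\right) \left(-3\right)\right)^{2} - 3\right) + 7\right) 2\right) \left(-24\right) = \left(-156 + \left(\left(12 + 12^{2} - 3\right) + 7\right) 2\right) \left(-24\right) = \left(-156 + \left(\left(12 + 144 - 3\right) + 7\right) 2\right) \left(-24\right) = \left(-156 + \left(153 + 7\right) 2\right) \left(-24\right) = \left(-156 + 160 \cdot 2\right) \left(-24\right) = \left(-156 + 320\right) \left(-24\right) = 164 \left(-24\right) = -3936$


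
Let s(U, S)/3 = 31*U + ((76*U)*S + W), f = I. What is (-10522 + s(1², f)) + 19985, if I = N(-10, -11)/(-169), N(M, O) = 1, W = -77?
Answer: 1575697/169 ≈ 9323.7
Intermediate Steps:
I = -1/169 (I = 1/(-169) = 1*(-1/169) = -1/169 ≈ -0.0059172)
f = -1/169 ≈ -0.0059172
s(U, S) = -231 + 93*U + 228*S*U (s(U, S) = 3*(31*U + ((76*U)*S - 77)) = 3*(31*U + (76*S*U - 77)) = 3*(31*U + (-77 + 76*S*U)) = 3*(-77 + 31*U + 76*S*U) = -231 + 93*U + 228*S*U)
(-10522 + s(1², f)) + 19985 = (-10522 + (-231 + 93*1² + 228*(-1/169)*1²)) + 19985 = (-10522 + (-231 + 93*1 + 228*(-1/169)*1)) + 19985 = (-10522 + (-231 + 93 - 228/169)) + 19985 = (-10522 - 23550/169) + 19985 = -1801768/169 + 19985 = 1575697/169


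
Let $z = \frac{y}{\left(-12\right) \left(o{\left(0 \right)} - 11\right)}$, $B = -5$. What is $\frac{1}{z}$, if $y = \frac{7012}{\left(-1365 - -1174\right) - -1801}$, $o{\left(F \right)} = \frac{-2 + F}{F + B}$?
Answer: $\frac{51198}{1753} \approx 29.206$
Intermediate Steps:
$o{\left(F \right)} = \frac{-2 + F}{-5 + F}$ ($o{\left(F \right)} = \frac{-2 + F}{F - 5} = \frac{-2 + F}{-5 + F}$)
$y = \frac{3506}{805}$ ($y = \frac{7012}{\left(-1365 + 1174\right) + 1801} = \frac{7012}{-191 + 1801} = \frac{7012}{1610} = 7012 \cdot \frac{1}{1610} = \frac{3506}{805} \approx 4.3553$)
$z = \frac{1753}{51198}$ ($z = \frac{3506}{805 \left(- 12 \left(\frac{-2 + 0}{-5 + 0} - 11\right)\right)} = \frac{3506}{805 \left(- 12 \left(\frac{1}{-5} \left(-2\right) - 11\right)\right)} = \frac{3506}{805 \left(- 12 \left(\left(- \frac{1}{5}\right) \left(-2\right) - 11\right)\right)} = \frac{3506}{805 \left(- 12 \left(\frac{2}{5} - 11\right)\right)} = \frac{3506}{805 \left(\left(-12\right) \left(- \frac{53}{5}\right)\right)} = \frac{3506}{805 \cdot \frac{636}{5}} = \frac{3506}{805} \cdot \frac{5}{636} = \frac{1753}{51198} \approx 0.03424$)
$\frac{1}{z} = \frac{1}{\frac{1753}{51198}} = \frac{51198}{1753}$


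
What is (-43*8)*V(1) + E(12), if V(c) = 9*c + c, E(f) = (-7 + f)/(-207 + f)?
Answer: -134161/39 ≈ -3440.0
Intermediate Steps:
E(f) = (-7 + f)/(-207 + f)
V(c) = 10*c
(-43*8)*V(1) + E(12) = (-43*8)*(10*1) + (-7 + 12)/(-207 + 12) = -344*10 + 5/(-195) = -3440 - 1/195*5 = -3440 - 1/39 = -134161/39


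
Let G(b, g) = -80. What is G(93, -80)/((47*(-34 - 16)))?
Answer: 8/235 ≈ 0.034043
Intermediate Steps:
G(93, -80)/((47*(-34 - 16))) = -80*1/(47*(-34 - 16)) = -80/(47*(-50)) = -80/(-2350) = -80*(-1/2350) = 8/235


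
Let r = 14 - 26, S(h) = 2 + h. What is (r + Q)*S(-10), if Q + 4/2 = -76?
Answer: 720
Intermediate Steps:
r = -12
Q = -78 (Q = -2 - 76 = -78)
(r + Q)*S(-10) = (-12 - 78)*(2 - 10) = -90*(-8) = 720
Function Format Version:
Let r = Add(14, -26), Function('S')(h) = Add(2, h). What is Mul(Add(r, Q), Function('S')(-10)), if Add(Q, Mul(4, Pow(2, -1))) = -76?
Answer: 720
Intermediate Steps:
r = -12
Q = -78 (Q = Add(-2, -76) = -78)
Mul(Add(r, Q), Function('S')(-10)) = Mul(Add(-12, -78), Add(2, -10)) = Mul(-90, -8) = 720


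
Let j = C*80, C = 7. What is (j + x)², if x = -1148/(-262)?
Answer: 5466236356/17161 ≈ 3.1853e+5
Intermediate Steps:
x = 574/131 (x = -1148*(-1/262) = 574/131 ≈ 4.3817)
j = 560 (j = 7*80 = 560)
(j + x)² = (560 + 574/131)² = (73934/131)² = 5466236356/17161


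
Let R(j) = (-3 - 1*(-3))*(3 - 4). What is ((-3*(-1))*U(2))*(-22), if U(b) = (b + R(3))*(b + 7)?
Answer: -1188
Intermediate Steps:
R(j) = 0 (R(j) = (-3 + 3)*(-1) = 0*(-1) = 0)
U(b) = b*(7 + b) (U(b) = (b + 0)*(b + 7) = b*(7 + b))
((-3*(-1))*U(2))*(-22) = ((-3*(-1))*(2*(7 + 2)))*(-22) = (3*(2*9))*(-22) = (3*18)*(-22) = 54*(-22) = -1188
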